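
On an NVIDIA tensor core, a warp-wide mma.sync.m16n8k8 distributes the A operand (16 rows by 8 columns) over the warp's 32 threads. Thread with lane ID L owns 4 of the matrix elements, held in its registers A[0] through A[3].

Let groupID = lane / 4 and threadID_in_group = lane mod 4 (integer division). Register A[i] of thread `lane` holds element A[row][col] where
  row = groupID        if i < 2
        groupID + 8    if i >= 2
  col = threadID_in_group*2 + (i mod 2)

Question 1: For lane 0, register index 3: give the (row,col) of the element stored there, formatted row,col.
lane 0: G=0 (0/4), T=0 (0%4)
i=3: r=0+8=8, c=0*2+1=1

8,1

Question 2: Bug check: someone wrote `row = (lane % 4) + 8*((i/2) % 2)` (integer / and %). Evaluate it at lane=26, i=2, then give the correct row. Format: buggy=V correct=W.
`(lane % 4) + 8*((i/2) % 2)`[26,2]=>10
L=26=>grp=26>>2=6, tig=26&3=2
[2]=>row 6+8=14  col 2·2+0=4
row: 10 vs 14

buggy=10 correct=14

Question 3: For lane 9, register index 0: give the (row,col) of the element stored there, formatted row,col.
2,2

9: gr=2,th=1
[0] (2+0,1*2+0) = (2,2)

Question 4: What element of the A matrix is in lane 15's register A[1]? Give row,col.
3,7

lane 15→15/4=3, 15 mod 4=3
i=1  r:3+0→3  c:2·3+1→7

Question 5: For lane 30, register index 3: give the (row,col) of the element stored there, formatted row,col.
15,5

30: grp=7,tig=2
[3] (7+8,2*2+1) = (15,5)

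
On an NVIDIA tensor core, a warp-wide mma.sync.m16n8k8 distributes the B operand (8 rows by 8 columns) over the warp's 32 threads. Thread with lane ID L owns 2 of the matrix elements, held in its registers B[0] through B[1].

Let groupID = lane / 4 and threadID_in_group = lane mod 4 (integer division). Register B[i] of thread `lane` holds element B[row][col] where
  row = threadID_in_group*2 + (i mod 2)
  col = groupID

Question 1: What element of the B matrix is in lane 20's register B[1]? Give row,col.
1,5

20: grp=5,tig=0
[1] (0*2+1,5) = (1,5)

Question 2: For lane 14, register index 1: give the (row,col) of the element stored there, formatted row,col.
5,3

L=14->gid=14>>2=3, tid=14&3=2
[1]->row 2·2+1=5  col gid=3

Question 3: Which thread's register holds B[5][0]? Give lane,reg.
2,1

c=0→G=0  r=5→T=2,p=1
L=0*4+2=2  i=1=1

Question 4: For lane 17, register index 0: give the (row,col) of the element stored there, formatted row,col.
2,4

lane 17→17/4=4, 17 mod 4=1
i=0  r:2·1+0→2  c:4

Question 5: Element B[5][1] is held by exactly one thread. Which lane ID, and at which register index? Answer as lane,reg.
c: 1->gid=1  r: 5->tid=2,i&1=1
L=1*4+2=6  i=1=1

6,1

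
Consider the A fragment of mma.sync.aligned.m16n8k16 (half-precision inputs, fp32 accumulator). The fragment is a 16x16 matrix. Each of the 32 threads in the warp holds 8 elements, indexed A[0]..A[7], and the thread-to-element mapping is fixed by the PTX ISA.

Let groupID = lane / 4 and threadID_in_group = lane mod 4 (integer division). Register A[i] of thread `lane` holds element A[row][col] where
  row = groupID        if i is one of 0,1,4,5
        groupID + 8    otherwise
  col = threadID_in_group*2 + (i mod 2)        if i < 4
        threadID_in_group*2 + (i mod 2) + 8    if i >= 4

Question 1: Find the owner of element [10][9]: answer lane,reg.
r: 10->gid=2,r8=1  c: 9->c8=1,tid=0,i&1=1
L=2*4+0=8  i=1*4+1*2+1=7

8,7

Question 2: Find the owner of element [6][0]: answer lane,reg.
24,0

r:6=>grp=6,rB=0  c:0=>cB=0,tig=0,lo=0
L=6*4+0=24  i=0*4+0*2+0=0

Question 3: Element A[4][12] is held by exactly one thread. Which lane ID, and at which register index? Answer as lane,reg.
r=4->g=4,rb=0  c=12->cb=1,t=2,b0=0
L=4*4+2=18  i=1*4+0*2+0=4

18,4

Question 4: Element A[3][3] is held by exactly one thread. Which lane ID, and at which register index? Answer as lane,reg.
13,1

r:3=>grp=3,rB=0  c:3=>cB=0,tig=1,lo=1
L=3*4+1=13  i=0*4+0*2+1=1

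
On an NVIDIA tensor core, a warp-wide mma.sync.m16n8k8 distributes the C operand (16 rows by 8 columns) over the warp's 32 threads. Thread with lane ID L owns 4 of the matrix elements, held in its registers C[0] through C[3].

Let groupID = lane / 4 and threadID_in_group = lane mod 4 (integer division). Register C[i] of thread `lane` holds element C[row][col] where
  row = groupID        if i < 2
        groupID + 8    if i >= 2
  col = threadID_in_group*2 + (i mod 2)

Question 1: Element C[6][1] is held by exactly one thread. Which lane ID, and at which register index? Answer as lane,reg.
r:6=>grp=6,rB=0  c:1=>tig=0,lo=1
L=6*4+0=24  i=0*2+1=1

24,1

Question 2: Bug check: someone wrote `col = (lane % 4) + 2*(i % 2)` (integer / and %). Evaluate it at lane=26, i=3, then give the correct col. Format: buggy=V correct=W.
buggy=4 correct=5

`(lane % 4) + 2*(i % 2)`[26,3]->4
lane 26->26/4=6, 26 mod 4=2
i=3  r:6+8->14  c:2·2+1->5
col: 4 vs 5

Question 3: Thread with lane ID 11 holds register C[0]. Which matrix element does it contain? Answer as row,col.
2,6

lane 11→11/4=2, 11 mod 4=3
i=0  r:2+0→2  c:2·3+0→6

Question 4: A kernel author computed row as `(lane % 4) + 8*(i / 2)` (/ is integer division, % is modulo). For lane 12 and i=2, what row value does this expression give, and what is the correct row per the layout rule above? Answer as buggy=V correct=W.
buggy=8 correct=11

`(lane % 4) + 8*(i / 2)`[12,2]→8
lane 12: G=3 (12/4), T=0 (12%4)
i=2: r=3+8=11, c=0*2+0=0
row: 8 vs 11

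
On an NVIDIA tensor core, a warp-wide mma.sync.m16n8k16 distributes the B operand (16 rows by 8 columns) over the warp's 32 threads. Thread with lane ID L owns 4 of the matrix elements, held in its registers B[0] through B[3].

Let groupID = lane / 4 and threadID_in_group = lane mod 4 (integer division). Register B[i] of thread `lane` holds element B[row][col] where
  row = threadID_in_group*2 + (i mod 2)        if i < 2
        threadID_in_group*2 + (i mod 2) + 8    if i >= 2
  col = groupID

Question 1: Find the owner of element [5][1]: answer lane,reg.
c=1->g=1  r=5->rb=0,t=2,b0=1
L=1*4+2=6  i=0*2+1=1

6,1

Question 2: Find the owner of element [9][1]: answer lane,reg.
4,3

c:1=>grp=1  r:9=>rB=1,tig=0,lo=1
L=1*4+0=4  i=1*2+1=3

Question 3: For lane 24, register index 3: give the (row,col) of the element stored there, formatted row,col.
L=24=>grp=24>>2=6, tig=24&3=0
[3]=>row 0·2+1+8=9  col grp=6

9,6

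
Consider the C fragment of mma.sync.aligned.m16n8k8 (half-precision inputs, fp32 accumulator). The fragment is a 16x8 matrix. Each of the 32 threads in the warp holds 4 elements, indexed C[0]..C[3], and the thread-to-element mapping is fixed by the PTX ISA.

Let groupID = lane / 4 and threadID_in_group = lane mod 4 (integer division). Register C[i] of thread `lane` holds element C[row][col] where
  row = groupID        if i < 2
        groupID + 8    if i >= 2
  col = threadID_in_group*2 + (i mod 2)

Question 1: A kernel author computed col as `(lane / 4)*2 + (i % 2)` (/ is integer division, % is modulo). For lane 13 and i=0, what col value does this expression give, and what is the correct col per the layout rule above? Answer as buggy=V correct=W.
buggy=6 correct=2

`(lane / 4)*2 + (i % 2)`[13,0]→6
lane 13: G=3 (13/4), T=1 (13%4)
i=0: r=3+0=3, c=1*2+0=2
col: 6 vs 2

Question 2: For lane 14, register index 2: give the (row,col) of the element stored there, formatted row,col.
11,4

lane 14→14/4=3, 14 mod 4=2
i=2  r:3+8→11  c:2·2+0→4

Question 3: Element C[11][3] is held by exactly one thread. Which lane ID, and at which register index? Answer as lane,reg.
13,3

r=11→G=3,rhi=1  c=3→T=1,p=1
L=3*4+1=13  i=1*2+1=3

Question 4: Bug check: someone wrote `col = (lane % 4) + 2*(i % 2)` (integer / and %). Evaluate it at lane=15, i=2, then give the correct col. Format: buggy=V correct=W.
buggy=3 correct=6

`(lane % 4) + 2*(i % 2)`[15,2]⇒3
lane 15: gr=3 (15/4), th=3 (15%4)
i=2: r=3+8=11, c=3*2+0=6
col: 3 vs 6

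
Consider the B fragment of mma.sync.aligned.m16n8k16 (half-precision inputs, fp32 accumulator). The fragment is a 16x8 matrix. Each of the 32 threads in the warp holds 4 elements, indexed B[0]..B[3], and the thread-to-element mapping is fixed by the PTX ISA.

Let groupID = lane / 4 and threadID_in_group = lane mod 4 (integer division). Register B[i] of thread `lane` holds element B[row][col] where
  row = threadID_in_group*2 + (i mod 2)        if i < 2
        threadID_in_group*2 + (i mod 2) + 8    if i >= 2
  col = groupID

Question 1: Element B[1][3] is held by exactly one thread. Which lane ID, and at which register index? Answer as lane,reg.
c:3=>grp=3  r:1=>rB=0,tig=0,lo=1
L=3*4+0=12  i=0*2+1=1

12,1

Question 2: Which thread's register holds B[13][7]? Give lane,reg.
c=7⇒gr=7  r=13⇒Rb=1,th=2,odd=1
L=7*4+2=30  i=1*2+1=3

30,3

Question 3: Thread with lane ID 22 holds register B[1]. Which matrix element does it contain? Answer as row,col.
5,5

lane 22: grp=5 (22/4), tig=2 (22%4)
i=1: r=2*2+1+0=5, c=grp=5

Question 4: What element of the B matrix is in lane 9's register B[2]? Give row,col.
lane 9: gid=2 (9/4), tid=1 (9%4)
i=2: r=1*2+0+8=10, c=gid=2

10,2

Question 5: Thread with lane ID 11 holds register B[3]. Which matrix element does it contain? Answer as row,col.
15,2

L=11⇒gr=11>>2=2, th=11&3=3
[3]⇒row 3·2+1+8=15  col gr=2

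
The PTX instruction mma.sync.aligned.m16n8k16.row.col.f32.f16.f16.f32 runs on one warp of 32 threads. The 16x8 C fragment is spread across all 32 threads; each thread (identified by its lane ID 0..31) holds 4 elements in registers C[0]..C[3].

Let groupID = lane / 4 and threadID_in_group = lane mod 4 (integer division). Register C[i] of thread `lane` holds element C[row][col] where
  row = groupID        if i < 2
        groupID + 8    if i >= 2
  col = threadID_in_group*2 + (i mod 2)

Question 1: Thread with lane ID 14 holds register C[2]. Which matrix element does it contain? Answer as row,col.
11,4

lane 14: grp=3 (14/4), tig=2 (14%4)
i=2: r=3+8=11, c=2*2+0=4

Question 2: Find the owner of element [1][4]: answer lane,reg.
6,0

r=1→G=1,rhi=0  c=4→T=2,p=0
L=1*4+2=6  i=0*2+0=0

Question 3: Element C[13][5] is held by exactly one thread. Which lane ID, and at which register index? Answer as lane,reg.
22,3

r=13→G=5,rhi=1  c=5→T=2,p=1
L=5*4+2=22  i=1*2+1=3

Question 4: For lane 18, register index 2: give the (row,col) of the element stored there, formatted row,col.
18: gr=4,th=2
[2] (4+8,2*2+0) = (12,4)

12,4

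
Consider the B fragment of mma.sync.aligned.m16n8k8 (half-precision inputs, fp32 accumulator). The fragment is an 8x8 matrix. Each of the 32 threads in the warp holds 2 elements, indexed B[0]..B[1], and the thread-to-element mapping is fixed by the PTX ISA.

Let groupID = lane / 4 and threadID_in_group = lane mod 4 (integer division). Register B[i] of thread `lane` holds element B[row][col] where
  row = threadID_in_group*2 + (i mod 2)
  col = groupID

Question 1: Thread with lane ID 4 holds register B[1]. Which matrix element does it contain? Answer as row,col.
4: gid=1,tid=0
[1] (0*2+1,1) = (1,1)

1,1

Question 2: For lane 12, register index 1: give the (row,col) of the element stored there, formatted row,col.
1,3

12: gr=3,th=0
[1] (0*2+1,3) = (1,3)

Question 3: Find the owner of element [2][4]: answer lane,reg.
17,0

c: 4->gid=4  r: 2->tid=1,i&1=0
L=4*4+1=17  i=0=0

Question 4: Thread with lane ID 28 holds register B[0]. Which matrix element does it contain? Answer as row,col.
0,7

28: grp=7,tig=0
[0] (0*2+0,7) = (0,7)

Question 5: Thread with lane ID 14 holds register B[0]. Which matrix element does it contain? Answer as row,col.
4,3

L=14→G=14>>2=3, T=14&3=2
[0]→row 2·2+0=4  col G=3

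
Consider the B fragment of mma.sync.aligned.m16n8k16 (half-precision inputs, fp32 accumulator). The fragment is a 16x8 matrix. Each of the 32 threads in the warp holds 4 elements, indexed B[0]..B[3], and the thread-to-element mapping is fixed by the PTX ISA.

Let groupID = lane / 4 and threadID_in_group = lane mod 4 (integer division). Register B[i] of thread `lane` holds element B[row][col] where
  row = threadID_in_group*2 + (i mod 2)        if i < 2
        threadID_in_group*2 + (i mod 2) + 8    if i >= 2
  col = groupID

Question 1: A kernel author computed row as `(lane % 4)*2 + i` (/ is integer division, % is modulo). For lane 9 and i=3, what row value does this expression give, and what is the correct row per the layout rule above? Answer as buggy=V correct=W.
buggy=5 correct=11

`(lane % 4)*2 + i`[9,3]->5
9: g=2,t=1
[3] (1*2+1+8,2) = (11,2)
row: 5 vs 11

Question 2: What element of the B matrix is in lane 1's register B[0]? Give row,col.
2,0

lane 1->1/4=0, 1 mod 4=1
i=0  r:2·1+0+0->2  c:0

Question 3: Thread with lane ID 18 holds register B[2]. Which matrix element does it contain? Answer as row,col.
lane 18→18/4=4, 18 mod 4=2
i=2  r:2·2+0+8→12  c:4

12,4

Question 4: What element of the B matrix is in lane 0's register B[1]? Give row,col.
1,0

0: gid=0,tid=0
[1] (0*2+1+0,0) = (1,0)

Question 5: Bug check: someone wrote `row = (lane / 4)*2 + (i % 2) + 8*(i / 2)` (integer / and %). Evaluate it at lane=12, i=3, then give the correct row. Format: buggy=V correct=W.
`(lane / 4)*2 + (i % 2) + 8*(i / 2)`[12,3]->15
L=12->gid=12>>2=3, tid=12&3=0
[3]->row 0·2+1+8=9  col gid=3
row: 15 vs 9

buggy=15 correct=9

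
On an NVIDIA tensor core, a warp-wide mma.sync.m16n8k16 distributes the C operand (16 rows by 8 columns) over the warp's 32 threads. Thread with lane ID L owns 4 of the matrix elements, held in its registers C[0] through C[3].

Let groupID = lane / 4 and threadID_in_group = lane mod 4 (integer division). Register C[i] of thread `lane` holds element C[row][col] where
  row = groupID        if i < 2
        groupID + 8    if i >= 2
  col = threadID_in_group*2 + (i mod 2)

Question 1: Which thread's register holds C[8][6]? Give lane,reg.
r:8=>grp=0,rB=1  c:6=>tig=3,lo=0
L=0*4+3=3  i=1*2+0=2

3,2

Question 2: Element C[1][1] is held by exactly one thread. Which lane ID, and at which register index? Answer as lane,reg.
4,1

r=1->g=1,rb=0  c=1->t=0,b0=1
L=1*4+0=4  i=0*2+1=1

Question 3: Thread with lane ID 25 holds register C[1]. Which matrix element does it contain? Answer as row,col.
lane 25⇒25/4=6, 25 mod 4=1
i=1  r:6+0⇒6  c:2·1+1⇒3

6,3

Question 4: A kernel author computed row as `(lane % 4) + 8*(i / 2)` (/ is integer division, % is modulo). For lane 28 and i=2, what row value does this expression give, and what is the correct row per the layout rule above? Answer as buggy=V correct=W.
`(lane % 4) + 8*(i / 2)`[28,2]=>8
lane 28=>28/4=7, 28 mod 4=0
i=2  r:7+8=>15  c:2·0+0=>0
row: 8 vs 15

buggy=8 correct=15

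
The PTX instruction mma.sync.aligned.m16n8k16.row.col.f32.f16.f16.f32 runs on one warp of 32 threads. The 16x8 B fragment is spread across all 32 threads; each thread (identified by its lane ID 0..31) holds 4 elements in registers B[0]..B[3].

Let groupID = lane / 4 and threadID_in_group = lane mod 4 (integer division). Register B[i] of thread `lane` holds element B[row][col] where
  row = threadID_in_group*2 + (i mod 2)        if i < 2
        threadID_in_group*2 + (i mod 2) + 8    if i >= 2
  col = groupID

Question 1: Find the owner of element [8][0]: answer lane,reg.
c=0⇒gr=0  r=8⇒Rb=1,th=0,odd=0
L=0*4+0=0  i=1*2+0=2

0,2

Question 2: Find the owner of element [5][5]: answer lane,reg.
22,1

c: 5->gid=5  r: 5->r8=0,tid=2,i&1=1
L=5*4+2=22  i=0*2+1=1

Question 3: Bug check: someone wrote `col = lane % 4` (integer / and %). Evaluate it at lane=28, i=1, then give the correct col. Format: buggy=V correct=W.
buggy=0 correct=7

`lane % 4`[28,1]->0
lane 28: gid=7 (28/4), tid=0 (28%4)
i=1: r=0*2+1+0=1, c=gid=7
col: 0 vs 7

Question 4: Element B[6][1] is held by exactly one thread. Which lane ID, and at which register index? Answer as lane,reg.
c=1->g=1  r=6->rb=0,t=3,b0=0
L=1*4+3=7  i=0*2+0=0

7,0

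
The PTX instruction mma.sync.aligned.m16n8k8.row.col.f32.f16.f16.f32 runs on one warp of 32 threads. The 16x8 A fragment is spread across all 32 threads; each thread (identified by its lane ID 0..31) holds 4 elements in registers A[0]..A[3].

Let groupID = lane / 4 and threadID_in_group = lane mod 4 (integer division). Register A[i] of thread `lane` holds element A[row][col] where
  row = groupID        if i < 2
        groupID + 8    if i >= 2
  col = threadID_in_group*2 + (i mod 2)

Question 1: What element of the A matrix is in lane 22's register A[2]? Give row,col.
13,4

lane 22: gr=5 (22/4), th=2 (22%4)
i=2: r=5+8=13, c=2*2+0=4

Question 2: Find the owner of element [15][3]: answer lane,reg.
29,3

r=15⇒gr=7,Rb=1  c=3⇒th=1,odd=1
L=7*4+1=29  i=1*2+1=3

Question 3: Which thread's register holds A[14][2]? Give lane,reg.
25,2

r=14→G=6,rhi=1  c=2→T=1,p=0
L=6*4+1=25  i=1*2+0=2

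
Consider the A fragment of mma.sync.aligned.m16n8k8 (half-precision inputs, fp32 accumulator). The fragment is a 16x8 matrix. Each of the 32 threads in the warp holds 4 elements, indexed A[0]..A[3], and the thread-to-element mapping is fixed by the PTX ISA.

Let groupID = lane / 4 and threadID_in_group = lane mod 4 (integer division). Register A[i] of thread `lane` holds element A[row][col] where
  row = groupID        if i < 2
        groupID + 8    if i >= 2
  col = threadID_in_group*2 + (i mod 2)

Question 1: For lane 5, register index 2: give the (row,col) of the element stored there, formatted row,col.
5: g=1,t=1
[2] (1+8,1*2+0) = (9,2)

9,2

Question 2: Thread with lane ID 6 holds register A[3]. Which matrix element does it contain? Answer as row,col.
6: grp=1,tig=2
[3] (1+8,2*2+1) = (9,5)

9,5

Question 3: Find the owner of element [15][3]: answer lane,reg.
29,3

r=15⇒gr=7,Rb=1  c=3⇒th=1,odd=1
L=7*4+1=29  i=1*2+1=3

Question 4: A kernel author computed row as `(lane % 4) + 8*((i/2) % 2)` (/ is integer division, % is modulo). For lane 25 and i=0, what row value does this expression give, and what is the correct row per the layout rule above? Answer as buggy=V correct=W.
buggy=1 correct=6

`(lane % 4) + 8*((i/2) % 2)`[25,0]→1
L=25→G=25>>2=6, T=25&3=1
[0]→row 6+0=6  col 1·2+0=2
row: 1 vs 6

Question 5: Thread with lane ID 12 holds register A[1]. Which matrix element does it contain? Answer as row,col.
L=12→G=12>>2=3, T=12&3=0
[1]→row 3+0=3  col 0·2+1=1

3,1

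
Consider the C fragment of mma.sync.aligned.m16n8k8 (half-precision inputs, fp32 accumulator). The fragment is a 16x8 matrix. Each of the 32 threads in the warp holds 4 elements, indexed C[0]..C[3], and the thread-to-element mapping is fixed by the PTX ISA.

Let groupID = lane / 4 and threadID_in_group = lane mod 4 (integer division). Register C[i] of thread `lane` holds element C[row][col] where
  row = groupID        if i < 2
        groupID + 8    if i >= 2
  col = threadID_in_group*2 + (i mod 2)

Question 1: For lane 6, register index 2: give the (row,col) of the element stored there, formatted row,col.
L=6=>grp=6>>2=1, tig=6&3=2
[2]=>row 1+8=9  col 2·2+0=4

9,4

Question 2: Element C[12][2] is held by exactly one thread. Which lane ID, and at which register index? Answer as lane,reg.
17,2

r=12->g=4,rb=1  c=2->t=1,b0=0
L=4*4+1=17  i=1*2+0=2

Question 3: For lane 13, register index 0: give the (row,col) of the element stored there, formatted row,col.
L=13=>grp=13>>2=3, tig=13&3=1
[0]=>row 3+0=3  col 1·2+0=2

3,2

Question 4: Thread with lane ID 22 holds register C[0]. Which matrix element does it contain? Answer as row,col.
5,4

22: g=5,t=2
[0] (5+0,2*2+0) = (5,4)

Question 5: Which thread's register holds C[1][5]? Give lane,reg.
6,1

r=1→G=1,rhi=0  c=5→T=2,p=1
L=1*4+2=6  i=0*2+1=1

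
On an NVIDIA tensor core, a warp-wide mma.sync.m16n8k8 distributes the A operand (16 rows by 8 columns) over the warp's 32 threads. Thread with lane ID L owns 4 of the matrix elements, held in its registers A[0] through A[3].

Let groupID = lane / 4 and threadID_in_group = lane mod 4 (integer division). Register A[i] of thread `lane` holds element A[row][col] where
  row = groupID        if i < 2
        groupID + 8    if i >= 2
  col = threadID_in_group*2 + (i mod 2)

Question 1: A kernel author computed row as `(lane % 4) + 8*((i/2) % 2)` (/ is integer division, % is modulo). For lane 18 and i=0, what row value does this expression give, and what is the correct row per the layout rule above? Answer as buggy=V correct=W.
buggy=2 correct=4

`(lane % 4) + 8*((i/2) % 2)`[18,0]->2
lane 18->18/4=4, 18 mod 4=2
i=0  r:4+0->4  c:2·2+0->4
row: 2 vs 4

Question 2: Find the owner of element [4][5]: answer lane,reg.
18,1

r: 4->gid=4,r8=0  c: 5->tid=2,i&1=1
L=4*4+2=18  i=0*2+1=1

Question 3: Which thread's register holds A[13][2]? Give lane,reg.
21,2

r=13→G=5,rhi=1  c=2→T=1,p=0
L=5*4+1=21  i=1*2+0=2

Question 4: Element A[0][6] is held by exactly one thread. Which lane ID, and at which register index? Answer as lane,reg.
r=0->g=0,rb=0  c=6->t=3,b0=0
L=0*4+3=3  i=0*2+0=0

3,0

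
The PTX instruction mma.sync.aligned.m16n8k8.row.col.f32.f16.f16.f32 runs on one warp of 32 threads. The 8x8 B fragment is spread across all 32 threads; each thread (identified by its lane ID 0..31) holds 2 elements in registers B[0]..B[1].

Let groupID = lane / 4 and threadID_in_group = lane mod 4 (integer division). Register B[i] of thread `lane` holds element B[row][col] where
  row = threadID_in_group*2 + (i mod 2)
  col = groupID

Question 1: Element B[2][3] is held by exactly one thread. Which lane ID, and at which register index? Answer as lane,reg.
13,0

c:3=>grp=3  r:2=>tig=1,lo=0
L=3*4+1=13  i=0=0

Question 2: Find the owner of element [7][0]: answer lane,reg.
3,1

c=0->g=0  r=7->t=3,b0=1
L=0*4+3=3  i=1=1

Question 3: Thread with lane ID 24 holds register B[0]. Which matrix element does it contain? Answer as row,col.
0,6

24: grp=6,tig=0
[0] (0*2+0,6) = (0,6)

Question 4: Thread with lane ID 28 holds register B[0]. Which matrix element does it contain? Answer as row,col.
0,7

lane 28->28/4=7, 28 mod 4=0
i=0  r:2·0+0->0  c:7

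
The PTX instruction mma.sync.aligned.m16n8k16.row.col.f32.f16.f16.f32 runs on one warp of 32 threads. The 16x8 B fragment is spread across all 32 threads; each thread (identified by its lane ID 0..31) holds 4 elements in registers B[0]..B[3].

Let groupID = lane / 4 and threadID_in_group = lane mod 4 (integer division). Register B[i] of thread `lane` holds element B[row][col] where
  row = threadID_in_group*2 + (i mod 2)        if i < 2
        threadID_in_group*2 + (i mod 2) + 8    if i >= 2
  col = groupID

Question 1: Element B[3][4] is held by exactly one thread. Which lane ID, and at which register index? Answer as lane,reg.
17,1

c=4→G=4  r=3→rhi=0,T=1,p=1
L=4*4+1=17  i=0*2+1=1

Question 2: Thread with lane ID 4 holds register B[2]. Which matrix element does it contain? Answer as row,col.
4: gr=1,th=0
[2] (0*2+0+8,1) = (8,1)

8,1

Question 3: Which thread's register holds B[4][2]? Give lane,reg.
10,0

c: 2->gid=2  r: 4->r8=0,tid=2,i&1=0
L=2*4+2=10  i=0*2+0=0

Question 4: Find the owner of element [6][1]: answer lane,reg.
c: 1->gid=1  r: 6->r8=0,tid=3,i&1=0
L=1*4+3=7  i=0*2+0=0

7,0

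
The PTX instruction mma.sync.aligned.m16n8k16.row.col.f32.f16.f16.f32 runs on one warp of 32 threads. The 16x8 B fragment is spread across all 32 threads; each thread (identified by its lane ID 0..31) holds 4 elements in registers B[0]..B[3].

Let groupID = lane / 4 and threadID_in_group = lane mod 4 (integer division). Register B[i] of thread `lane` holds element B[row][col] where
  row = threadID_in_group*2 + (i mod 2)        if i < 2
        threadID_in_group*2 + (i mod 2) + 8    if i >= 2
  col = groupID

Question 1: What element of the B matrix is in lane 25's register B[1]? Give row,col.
3,6

25: grp=6,tig=1
[1] (1*2+1+0,6) = (3,6)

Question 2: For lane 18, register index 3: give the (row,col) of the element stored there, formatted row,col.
13,4

lane 18→18/4=4, 18 mod 4=2
i=3  r:2·2+1+8→13  c:4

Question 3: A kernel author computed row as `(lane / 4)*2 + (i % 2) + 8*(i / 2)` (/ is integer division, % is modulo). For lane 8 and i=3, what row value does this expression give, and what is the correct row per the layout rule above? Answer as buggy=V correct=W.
`(lane / 4)*2 + (i % 2) + 8*(i / 2)`[8,3]→13
lane 8→8/4=2, 8 mod 4=0
i=3  r:2·0+1+8→9  c:2
row: 13 vs 9

buggy=13 correct=9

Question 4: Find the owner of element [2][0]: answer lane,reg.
1,0

c:0=>grp=0  r:2=>rB=0,tig=1,lo=0
L=0*4+1=1  i=0*2+0=0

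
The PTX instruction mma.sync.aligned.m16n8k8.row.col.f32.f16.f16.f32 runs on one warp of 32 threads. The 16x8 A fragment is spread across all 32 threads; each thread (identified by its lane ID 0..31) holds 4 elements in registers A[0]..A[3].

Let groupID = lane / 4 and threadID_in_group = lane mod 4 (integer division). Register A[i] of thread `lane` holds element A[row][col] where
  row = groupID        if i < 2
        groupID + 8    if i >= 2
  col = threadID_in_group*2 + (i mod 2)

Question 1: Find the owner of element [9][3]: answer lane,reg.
5,3

r:9=>grp=1,rB=1  c:3=>tig=1,lo=1
L=1*4+1=5  i=1*2+1=3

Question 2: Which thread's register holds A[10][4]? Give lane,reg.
r:10=>grp=2,rB=1  c:4=>tig=2,lo=0
L=2*4+2=10  i=1*2+0=2

10,2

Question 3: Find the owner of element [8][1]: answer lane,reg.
r=8→G=0,rhi=1  c=1→T=0,p=1
L=0*4+0=0  i=1*2+1=3

0,3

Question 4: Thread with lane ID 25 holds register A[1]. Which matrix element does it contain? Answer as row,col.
6,3

25: gid=6,tid=1
[1] (6+0,1*2+1) = (6,3)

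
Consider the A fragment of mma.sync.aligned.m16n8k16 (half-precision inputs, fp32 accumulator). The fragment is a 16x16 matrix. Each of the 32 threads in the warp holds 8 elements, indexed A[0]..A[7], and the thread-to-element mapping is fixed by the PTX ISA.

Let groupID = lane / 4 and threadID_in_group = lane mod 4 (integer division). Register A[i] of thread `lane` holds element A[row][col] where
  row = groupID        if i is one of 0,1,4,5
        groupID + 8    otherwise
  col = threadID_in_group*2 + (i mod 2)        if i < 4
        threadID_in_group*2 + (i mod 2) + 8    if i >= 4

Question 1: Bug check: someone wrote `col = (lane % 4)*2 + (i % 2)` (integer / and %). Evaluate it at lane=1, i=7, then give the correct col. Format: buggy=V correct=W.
buggy=3 correct=11

`(lane % 4)*2 + (i % 2)`[1,7]=>3
L=1=>grp=1>>2=0, tig=1&3=1
[7]=>row 0+8=8  col 1·2+1+8=11
col: 3 vs 11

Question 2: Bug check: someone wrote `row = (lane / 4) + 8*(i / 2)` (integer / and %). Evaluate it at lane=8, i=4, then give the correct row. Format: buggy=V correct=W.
`(lane / 4) + 8*(i / 2)`[8,4]=>18
lane 8=>8/4=2, 8 mod 4=0
i=4  r:2+0=>2  c:2·0+0+8=>8
row: 18 vs 2

buggy=18 correct=2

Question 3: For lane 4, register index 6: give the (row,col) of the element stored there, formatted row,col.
lane 4→4/4=1, 4 mod 4=0
i=6  r:1+8→9  c:2·0+0+8→8

9,8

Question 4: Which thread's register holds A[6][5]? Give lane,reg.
r=6->g=6,rb=0  c=5->cb=0,t=2,b0=1
L=6*4+2=26  i=0*4+0*2+1=1

26,1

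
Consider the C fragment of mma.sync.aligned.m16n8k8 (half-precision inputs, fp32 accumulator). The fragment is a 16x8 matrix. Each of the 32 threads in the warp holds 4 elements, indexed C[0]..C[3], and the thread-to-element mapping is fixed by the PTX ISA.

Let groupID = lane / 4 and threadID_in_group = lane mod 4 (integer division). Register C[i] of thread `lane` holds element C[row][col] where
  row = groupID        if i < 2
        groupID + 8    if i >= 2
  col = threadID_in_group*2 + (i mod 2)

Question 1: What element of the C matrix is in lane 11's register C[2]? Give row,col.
lane 11→11/4=2, 11 mod 4=3
i=2  r:2+8→10  c:2·3+0→6

10,6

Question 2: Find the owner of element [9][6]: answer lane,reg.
7,2

r:9=>grp=1,rB=1  c:6=>tig=3,lo=0
L=1*4+3=7  i=1*2+0=2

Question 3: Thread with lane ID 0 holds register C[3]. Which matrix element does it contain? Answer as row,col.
8,1

lane 0⇒0/4=0, 0 mod 4=0
i=3  r:0+8⇒8  c:2·0+1⇒1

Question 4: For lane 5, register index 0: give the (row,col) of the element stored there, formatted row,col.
lane 5: grp=1 (5/4), tig=1 (5%4)
i=0: r=1+0=1, c=1*2+0=2

1,2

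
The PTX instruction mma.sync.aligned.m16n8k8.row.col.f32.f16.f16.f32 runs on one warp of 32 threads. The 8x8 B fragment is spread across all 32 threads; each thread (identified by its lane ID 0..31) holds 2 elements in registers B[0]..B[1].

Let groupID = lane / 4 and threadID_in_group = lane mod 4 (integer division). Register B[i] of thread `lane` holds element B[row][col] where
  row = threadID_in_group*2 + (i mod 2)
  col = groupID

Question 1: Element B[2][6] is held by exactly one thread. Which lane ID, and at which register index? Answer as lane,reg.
c=6⇒gr=6  r=2⇒th=1,odd=0
L=6*4+1=25  i=0=0

25,0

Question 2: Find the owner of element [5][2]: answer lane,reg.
c:2=>grp=2  r:5=>tig=2,lo=1
L=2*4+2=10  i=1=1

10,1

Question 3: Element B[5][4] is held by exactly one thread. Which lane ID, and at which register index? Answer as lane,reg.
c=4⇒gr=4  r=5⇒th=2,odd=1
L=4*4+2=18  i=1=1

18,1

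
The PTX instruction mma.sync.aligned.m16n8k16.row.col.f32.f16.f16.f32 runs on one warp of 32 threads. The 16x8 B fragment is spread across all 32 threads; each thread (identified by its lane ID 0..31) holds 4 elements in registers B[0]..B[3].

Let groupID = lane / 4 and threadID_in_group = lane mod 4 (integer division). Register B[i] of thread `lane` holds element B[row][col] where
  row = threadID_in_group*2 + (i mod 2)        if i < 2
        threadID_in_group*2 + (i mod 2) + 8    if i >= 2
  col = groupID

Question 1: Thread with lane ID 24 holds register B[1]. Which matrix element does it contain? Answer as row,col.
lane 24: gr=6 (24/4), th=0 (24%4)
i=1: r=0*2+1+0=1, c=gr=6

1,6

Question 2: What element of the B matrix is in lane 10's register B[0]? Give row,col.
4,2

lane 10: gid=2 (10/4), tid=2 (10%4)
i=0: r=2*2+0+0=4, c=gid=2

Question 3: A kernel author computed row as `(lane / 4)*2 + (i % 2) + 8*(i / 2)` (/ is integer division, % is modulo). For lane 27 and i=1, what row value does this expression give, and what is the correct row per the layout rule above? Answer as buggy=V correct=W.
buggy=13 correct=7

`(lane / 4)*2 + (i % 2) + 8*(i / 2)`[27,1]⇒13
lane 27: gr=6 (27/4), th=3 (27%4)
i=1: r=3*2+1+0=7, c=gr=6
row: 13 vs 7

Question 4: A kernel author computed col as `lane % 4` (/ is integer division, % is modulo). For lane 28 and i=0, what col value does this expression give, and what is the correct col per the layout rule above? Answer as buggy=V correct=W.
`lane % 4`[28,0]->0
28: g=7,t=0
[0] (0*2+0+0,7) = (0,7)
col: 0 vs 7

buggy=0 correct=7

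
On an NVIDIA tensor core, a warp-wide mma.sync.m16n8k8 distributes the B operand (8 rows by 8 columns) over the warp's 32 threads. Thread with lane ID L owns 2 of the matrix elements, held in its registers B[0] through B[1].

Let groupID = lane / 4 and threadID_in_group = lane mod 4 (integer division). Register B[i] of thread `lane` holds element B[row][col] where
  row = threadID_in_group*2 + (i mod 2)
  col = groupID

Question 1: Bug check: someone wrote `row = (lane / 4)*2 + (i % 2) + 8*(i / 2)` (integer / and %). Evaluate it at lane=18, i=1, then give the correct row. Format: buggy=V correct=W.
buggy=9 correct=5

`(lane / 4)*2 + (i % 2) + 8*(i / 2)`[18,1]->9
18: g=4,t=2
[1] (2*2+1,4) = (5,4)
row: 9 vs 5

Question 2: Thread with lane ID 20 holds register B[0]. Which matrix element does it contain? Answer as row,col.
lane 20=>20/4=5, 20 mod 4=0
i=0  r:2·0+0=>0  c:5

0,5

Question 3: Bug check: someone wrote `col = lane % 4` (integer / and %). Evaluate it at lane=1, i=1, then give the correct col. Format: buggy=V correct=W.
`lane % 4`[1,1]->1
lane 1: gid=0 (1/4), tid=1 (1%4)
i=1: r=1*2+1=3, c=gid=0
col: 1 vs 0

buggy=1 correct=0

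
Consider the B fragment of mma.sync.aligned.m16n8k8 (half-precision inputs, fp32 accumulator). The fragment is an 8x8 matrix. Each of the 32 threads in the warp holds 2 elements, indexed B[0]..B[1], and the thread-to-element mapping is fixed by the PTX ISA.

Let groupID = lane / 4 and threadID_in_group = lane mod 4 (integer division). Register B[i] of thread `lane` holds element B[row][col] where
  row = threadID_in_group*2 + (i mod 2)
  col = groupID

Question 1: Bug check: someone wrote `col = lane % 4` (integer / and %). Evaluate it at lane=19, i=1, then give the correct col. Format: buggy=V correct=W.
buggy=3 correct=4

`lane % 4`[19,1]⇒3
L=19⇒gr=19>>2=4, th=19&3=3
[1]⇒row 3·2+1=7  col gr=4
col: 3 vs 4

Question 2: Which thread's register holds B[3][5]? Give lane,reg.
21,1

c: 5->gid=5  r: 3->tid=1,i&1=1
L=5*4+1=21  i=1=1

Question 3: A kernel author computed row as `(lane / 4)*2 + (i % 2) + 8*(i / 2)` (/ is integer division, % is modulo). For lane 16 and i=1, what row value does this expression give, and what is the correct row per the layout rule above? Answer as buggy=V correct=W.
buggy=9 correct=1

`(lane / 4)*2 + (i % 2) + 8*(i / 2)`[16,1]→9
L=16→G=16>>2=4, T=16&3=0
[1]→row 0·2+1=1  col G=4
row: 9 vs 1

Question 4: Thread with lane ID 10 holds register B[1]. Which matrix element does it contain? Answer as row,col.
5,2

L=10=>grp=10>>2=2, tig=10&3=2
[1]=>row 2·2+1=5  col grp=2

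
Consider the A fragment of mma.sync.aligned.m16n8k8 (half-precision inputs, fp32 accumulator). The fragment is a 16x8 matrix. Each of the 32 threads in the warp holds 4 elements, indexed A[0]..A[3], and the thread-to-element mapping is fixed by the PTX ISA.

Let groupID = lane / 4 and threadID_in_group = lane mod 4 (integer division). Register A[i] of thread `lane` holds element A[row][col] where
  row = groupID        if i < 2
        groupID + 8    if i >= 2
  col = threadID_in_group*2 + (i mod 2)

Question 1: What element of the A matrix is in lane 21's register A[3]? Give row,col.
13,3

lane 21: gr=5 (21/4), th=1 (21%4)
i=3: r=5+8=13, c=1*2+1=3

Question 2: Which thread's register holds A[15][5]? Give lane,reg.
r=15->g=7,rb=1  c=5->t=2,b0=1
L=7*4+2=30  i=1*2+1=3

30,3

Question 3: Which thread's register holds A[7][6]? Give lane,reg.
31,0

r=7->g=7,rb=0  c=6->t=3,b0=0
L=7*4+3=31  i=0*2+0=0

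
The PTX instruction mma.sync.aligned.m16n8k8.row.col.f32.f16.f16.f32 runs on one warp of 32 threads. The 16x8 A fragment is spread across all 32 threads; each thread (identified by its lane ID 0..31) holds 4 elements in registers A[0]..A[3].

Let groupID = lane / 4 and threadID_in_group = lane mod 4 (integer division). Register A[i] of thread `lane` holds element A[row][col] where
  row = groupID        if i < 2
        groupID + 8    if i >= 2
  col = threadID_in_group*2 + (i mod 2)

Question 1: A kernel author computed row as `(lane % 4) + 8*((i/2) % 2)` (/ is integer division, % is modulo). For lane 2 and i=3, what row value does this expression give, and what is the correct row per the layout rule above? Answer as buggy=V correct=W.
buggy=10 correct=8

`(lane % 4) + 8*((i/2) % 2)`[2,3]=>10
L=2=>grp=2>>2=0, tig=2&3=2
[3]=>row 0+8=8  col 2·2+1=5
row: 10 vs 8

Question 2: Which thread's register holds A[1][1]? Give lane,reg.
r=1⇒gr=1,Rb=0  c=1⇒th=0,odd=1
L=1*4+0=4  i=0*2+1=1

4,1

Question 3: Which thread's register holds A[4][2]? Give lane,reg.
17,0

r:4=>grp=4,rB=0  c:2=>tig=1,lo=0
L=4*4+1=17  i=0*2+0=0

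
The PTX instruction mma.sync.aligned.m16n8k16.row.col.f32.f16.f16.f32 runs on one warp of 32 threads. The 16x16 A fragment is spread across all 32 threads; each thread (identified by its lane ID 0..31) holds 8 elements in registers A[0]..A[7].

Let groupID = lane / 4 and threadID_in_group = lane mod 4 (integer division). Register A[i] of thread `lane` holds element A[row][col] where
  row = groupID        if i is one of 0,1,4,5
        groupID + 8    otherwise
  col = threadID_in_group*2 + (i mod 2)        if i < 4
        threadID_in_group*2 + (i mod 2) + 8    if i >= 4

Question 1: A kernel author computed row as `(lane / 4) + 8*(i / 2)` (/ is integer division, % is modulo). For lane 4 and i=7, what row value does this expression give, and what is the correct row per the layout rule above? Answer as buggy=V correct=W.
buggy=25 correct=9

`(lane / 4) + 8*(i / 2)`[4,7]->25
lane 4->4/4=1, 4 mod 4=0
i=7  r:1+8->9  c:2·0+1+8->9
row: 25 vs 9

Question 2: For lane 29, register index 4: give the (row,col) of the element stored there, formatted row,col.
7,10

L=29->g=29>>2=7, t=29&3=1
[4]->row 7+0=7  col 1·2+0+8=10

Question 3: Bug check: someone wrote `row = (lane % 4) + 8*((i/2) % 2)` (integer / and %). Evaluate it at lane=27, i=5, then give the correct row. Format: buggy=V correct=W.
`(lane % 4) + 8*((i/2) % 2)`[27,5]->3
27: g=6,t=3
[5] (6+0,3*2+1+8) = (6,15)
row: 3 vs 6

buggy=3 correct=6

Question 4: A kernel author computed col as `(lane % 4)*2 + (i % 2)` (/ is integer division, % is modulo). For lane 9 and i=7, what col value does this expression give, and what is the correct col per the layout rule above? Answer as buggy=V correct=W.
buggy=3 correct=11

`(lane % 4)*2 + (i % 2)`[9,7]->3
9: g=2,t=1
[7] (2+8,1*2+1+8) = (10,11)
col: 3 vs 11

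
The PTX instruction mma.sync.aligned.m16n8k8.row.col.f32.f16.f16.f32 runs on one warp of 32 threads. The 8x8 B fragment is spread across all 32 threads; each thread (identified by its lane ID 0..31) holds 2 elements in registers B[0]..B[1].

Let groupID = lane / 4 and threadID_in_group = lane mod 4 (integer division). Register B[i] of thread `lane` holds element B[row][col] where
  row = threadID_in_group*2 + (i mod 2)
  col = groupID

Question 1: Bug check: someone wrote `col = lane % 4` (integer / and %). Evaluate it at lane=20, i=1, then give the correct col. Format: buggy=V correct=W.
buggy=0 correct=5

`lane % 4`[20,1]->0
lane 20->20/4=5, 20 mod 4=0
i=1  r:2·0+1->1  c:5
col: 0 vs 5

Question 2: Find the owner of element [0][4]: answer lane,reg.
c: 4->gid=4  r: 0->tid=0,i&1=0
L=4*4+0=16  i=0=0

16,0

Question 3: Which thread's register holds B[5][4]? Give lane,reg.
18,1

c=4→G=4  r=5→T=2,p=1
L=4*4+2=18  i=1=1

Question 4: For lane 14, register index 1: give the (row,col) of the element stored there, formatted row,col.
5,3

14: grp=3,tig=2
[1] (2*2+1,3) = (5,3)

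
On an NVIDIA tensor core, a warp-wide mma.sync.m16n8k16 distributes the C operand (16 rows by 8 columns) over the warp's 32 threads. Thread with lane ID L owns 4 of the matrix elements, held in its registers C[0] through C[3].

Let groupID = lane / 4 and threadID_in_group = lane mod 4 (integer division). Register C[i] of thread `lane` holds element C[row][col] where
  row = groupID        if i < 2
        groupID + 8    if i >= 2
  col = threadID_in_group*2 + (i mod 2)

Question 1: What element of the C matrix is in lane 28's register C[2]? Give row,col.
L=28=>grp=28>>2=7, tig=28&3=0
[2]=>row 7+8=15  col 0·2+0=0

15,0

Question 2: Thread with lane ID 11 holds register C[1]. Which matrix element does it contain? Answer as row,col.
L=11=>grp=11>>2=2, tig=11&3=3
[1]=>row 2+0=2  col 3·2+1=7

2,7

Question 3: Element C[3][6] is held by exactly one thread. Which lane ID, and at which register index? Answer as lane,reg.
15,0

r=3⇒gr=3,Rb=0  c=6⇒th=3,odd=0
L=3*4+3=15  i=0*2+0=0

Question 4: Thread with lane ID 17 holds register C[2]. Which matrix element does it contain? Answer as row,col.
12,2

lane 17⇒17/4=4, 17 mod 4=1
i=2  r:4+8⇒12  c:2·1+0⇒2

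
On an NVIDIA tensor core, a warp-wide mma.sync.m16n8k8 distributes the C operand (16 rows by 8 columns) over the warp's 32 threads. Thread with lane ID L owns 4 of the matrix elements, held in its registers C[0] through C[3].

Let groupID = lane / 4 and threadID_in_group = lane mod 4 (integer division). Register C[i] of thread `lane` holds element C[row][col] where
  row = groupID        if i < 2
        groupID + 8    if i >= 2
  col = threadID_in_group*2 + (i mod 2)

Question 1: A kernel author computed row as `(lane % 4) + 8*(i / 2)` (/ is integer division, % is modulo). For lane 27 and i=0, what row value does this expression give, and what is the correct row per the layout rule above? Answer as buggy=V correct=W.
buggy=3 correct=6

`(lane % 4) + 8*(i / 2)`[27,0]⇒3
L=27⇒gr=27>>2=6, th=27&3=3
[0]⇒row 6+0=6  col 3·2+0=6
row: 3 vs 6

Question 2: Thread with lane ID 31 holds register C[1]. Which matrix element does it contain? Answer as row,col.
lane 31->31/4=7, 31 mod 4=3
i=1  r:7+0->7  c:2·3+1->7

7,7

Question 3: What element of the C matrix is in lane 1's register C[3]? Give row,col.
8,3

L=1->gid=1>>2=0, tid=1&3=1
[3]->row 0+8=8  col 1·2+1=3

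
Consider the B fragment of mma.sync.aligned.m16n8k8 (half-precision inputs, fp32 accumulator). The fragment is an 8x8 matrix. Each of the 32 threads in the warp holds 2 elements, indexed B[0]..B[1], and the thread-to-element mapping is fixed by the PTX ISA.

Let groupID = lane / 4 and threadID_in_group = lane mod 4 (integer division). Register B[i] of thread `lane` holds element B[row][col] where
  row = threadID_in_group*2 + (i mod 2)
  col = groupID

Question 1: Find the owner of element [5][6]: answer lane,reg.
c=6⇒gr=6  r=5⇒th=2,odd=1
L=6*4+2=26  i=1=1

26,1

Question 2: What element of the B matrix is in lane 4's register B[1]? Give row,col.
1,1

lane 4: grp=1 (4/4), tig=0 (4%4)
i=1: r=0*2+1=1, c=grp=1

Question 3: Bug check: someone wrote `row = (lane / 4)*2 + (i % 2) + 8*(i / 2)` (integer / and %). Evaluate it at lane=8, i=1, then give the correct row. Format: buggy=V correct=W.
`(lane / 4)*2 + (i % 2) + 8*(i / 2)`[8,1]→5
8: G=2,T=0
[1] (0*2+1,2) = (1,2)
row: 5 vs 1

buggy=5 correct=1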